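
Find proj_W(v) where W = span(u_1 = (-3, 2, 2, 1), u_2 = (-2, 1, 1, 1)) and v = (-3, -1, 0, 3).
proj_W(v) = (-14/5, -2/5, -2/5, 16/5)

Set up U = [u_1 | ... | u_2] ∈ R^(4×2). The projector onto W = col(U) is P = U (U^T U)^(-1) U^T.
Compute U^T U =
  [18, 11]
  [11, 7],
and U^T v = (10, 8).
Solve U^T U · c = U^T v for the coefficients: c = (-18/5, 34/5). The projection is proj_W(v) = U c.
Check: (v - proj_W(v)) · u_1 = 0  (should be 0).
Check: (v - proj_W(v)) · u_2 = 0  (should be 0).
Result: proj_W(v) = (-14/5, -2/5, -2/5, 16/5).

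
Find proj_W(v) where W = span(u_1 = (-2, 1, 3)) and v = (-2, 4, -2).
proj_W(v) = (-2/7, 1/7, 3/7)

Set up U = [u_1 | ... | u_1] ∈ R^(3×1). The projector onto W = col(U) is P = U (U^T U)^(-1) U^T.
Compute U^T U =
  [14],
and U^T v = (2).
Solve U^T U · c = U^T v for the coefficients: c = (1/7). The projection is proj_W(v) = U c.
Check: (v - proj_W(v)) · u_1 = 0  (should be 0).
Result: proj_W(v) = (-2/7, 1/7, 3/7).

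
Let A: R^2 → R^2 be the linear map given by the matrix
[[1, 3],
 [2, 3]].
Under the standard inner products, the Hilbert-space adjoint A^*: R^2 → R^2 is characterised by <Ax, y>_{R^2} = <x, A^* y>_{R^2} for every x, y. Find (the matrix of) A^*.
A^* = A^T =
[[1, 2],
 [3, 3]]

For real matrices with standard dot products, the defining identity <Ax, y> = <x, A^* y> gives (Ax)^T y = x^T (A^*) y, i.e. x^T A^T y = x^T (A^*) y. Since this holds for all x, y, we must have A^* = A^T. Therefore
A^* =
[[1, 2],
 [3, 3]].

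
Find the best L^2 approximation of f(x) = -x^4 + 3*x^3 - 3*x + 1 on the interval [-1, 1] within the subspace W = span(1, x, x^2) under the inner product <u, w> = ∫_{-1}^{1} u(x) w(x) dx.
g(x) = -6*x^2/7 - 6*x/5 + 38/35

The best approximation g ∈ W is the orthogonal projection of f onto W. Writing g = a_0 + a_1 x + a_2 x^2, the coefficients solve the normal equations G · a = b where
  G_{ij} = <φ_i, φ_j> and b_i = <f, φ_i>, with φ_0 = 1, φ_1 = x, φ_2 = x^2.
G =
  [2, 0, 2/3]
  [0, 2/3, 0]
  [2/3, 0, 2/5],
b = (8/5, -4/5, 8/21).
Solving gives a_0 = 38/35, a_1 = -6/5, a_2 = -6/7, so
  g(x) = -6*x^2/7 - 6*x/5 + 38/35.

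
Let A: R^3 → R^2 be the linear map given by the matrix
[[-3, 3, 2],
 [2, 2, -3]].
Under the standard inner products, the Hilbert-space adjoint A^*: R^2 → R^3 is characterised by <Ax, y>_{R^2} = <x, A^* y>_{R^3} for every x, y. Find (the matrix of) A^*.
A^* = A^T =
[[-3, 2],
 [3, 2],
 [2, -3]]

For real matrices with standard dot products, the defining identity <Ax, y> = <x, A^* y> gives (Ax)^T y = x^T (A^*) y, i.e. x^T A^T y = x^T (A^*) y. Since this holds for all x, y, we must have A^* = A^T. Therefore
A^* =
[[-3, 2],
 [3, 2],
 [2, -3]].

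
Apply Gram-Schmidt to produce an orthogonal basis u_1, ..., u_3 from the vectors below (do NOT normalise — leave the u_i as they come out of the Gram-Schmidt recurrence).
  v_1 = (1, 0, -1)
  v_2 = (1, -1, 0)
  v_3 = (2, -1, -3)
Orthogonal basis:
  u_1 = (1, 0, -1)
  u_2 = (1/2, -1, 1/2)
  u_3 = (-2/3, -2/3, -2/3)

Apply the Gram-Schmidt recurrence
  u_1 = v_1
  u_i = v_i − Σ_{j<i} ((v_i · u_j) / (u_j · u_j)) · u_j.

Step by step this gives:
  u_1 = (1, 0, -1)
  u_2 = (1/2, -1, 1/2)
  u_3 = (-2/3, -2/3, -2/3)

Orthogonality check:
  u_2 · u_1 = 0 (should be 0)
  u_3 · u_1 = 0 (should be 0)
  u_3 · u_2 = 0 (should be 0)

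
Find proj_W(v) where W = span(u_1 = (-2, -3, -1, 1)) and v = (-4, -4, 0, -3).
proj_W(v) = (-34/15, -17/5, -17/15, 17/15)

Set up U = [u_1 | ... | u_1] ∈ R^(4×1). The projector onto W = col(U) is P = U (U^T U)^(-1) U^T.
Compute U^T U =
  [15],
and U^T v = (17).
Solve U^T U · c = U^T v for the coefficients: c = (17/15). The projection is proj_W(v) = U c.
Check: (v - proj_W(v)) · u_1 = 0  (should be 0).
Result: proj_W(v) = (-34/15, -17/5, -17/15, 17/15).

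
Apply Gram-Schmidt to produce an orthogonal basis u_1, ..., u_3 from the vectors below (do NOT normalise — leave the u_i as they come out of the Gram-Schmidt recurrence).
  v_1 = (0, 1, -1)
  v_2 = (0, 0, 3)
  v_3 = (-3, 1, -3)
Orthogonal basis:
  u_1 = (0, 1, -1)
  u_2 = (0, 3/2, 3/2)
  u_3 = (-3, 0, 0)

Apply the Gram-Schmidt recurrence
  u_1 = v_1
  u_i = v_i − Σ_{j<i} ((v_i · u_j) / (u_j · u_j)) · u_j.

Step by step this gives:
  u_1 = (0, 1, -1)
  u_2 = (0, 3/2, 3/2)
  u_3 = (-3, 0, 0)

Orthogonality check:
  u_2 · u_1 = 0 (should be 0)
  u_3 · u_1 = 0 (should be 0)
  u_3 · u_2 = 0 (should be 0)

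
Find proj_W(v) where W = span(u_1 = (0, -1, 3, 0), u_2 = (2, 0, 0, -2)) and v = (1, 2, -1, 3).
proj_W(v) = (-1, 1/2, -3/2, 1)

Set up U = [u_1 | ... | u_2] ∈ R^(4×2). The projector onto W = col(U) is P = U (U^T U)^(-1) U^T.
Compute U^T U =
  [10, 0]
  [0, 8],
and U^T v = (-5, -4).
Solve U^T U · c = U^T v for the coefficients: c = (-1/2, -1/2). The projection is proj_W(v) = U c.
Check: (v - proj_W(v)) · u_1 = 0  (should be 0).
Check: (v - proj_W(v)) · u_2 = 0  (should be 0).
Result: proj_W(v) = (-1, 1/2, -3/2, 1).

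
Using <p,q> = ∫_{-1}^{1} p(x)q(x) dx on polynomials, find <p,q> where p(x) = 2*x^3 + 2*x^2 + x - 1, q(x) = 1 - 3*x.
<p,q> = -76/15

Expand the product: p(x)·q(x) = -6*x^4 - 4*x^3 - x^2 + 4*x - 1.
∫_{-1}^{1} of each monomial x^k gives [2/(k+1) if k even, 0 if k odd]. Integrating term-by-term (or equivalently evaluating the antiderivative F(x) = -6*x^5/5 - x^4 - x^3/3 + 2*x^2 - x at the endpoints):
  F(1) − F(−1) = -23/15 − (53/15) = -76/15.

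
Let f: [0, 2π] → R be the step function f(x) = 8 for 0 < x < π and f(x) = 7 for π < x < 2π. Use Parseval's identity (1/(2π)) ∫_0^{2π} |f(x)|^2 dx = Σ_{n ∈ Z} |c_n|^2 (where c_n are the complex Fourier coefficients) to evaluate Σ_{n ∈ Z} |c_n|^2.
Σ |c_n|^2 = 113/2

Parseval equates the L^2 energy of f (normalised by 1/(2π)) with the ℓ^2 sum of its Fourier coefficients: (1/(2π)) ∫_0^{2π} |f|^2 = Σ |c_n|^2.
Compute the left side: (1/(2π)) [∫_0^π 8^2 dx + ∫_π^{2π} 7^2 dx] = (1/(2π)) · (64π + 49π) = (64 + 49)/2 = 113/2.
So Σ_{n ∈ Z} |c_n|^2 = 113/2.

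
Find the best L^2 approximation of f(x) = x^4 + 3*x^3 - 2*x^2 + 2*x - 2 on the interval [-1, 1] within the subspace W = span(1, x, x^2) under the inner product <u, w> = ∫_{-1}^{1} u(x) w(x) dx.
g(x) = -8*x^2/7 + 19*x/5 - 73/35

The best approximation g ∈ W is the orthogonal projection of f onto W. Writing g = a_0 + a_1 x + a_2 x^2, the coefficients solve the normal equations G · a = b where
  G_{ij} = <φ_i, φ_j> and b_i = <f, φ_i>, with φ_0 = 1, φ_1 = x, φ_2 = x^2.
G =
  [2, 0, 2/3]
  [0, 2/3, 0]
  [2/3, 0, 2/5],
b = (-74/15, 38/15, -194/105).
Solving gives a_0 = -73/35, a_1 = 19/5, a_2 = -8/7, so
  g(x) = -8*x^2/7 + 19*x/5 - 73/35.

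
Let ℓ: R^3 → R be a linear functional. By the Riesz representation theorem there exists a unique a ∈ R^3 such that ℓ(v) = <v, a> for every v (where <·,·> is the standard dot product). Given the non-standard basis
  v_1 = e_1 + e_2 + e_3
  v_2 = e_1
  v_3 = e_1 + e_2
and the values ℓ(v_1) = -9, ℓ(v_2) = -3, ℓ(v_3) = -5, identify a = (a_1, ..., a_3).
a = (-3, -2, -4)

Write a = (a_1, ..., a_3) in the standard basis. For each basis vector v_i, ℓ(v_i) = <v_i, a> is a linear equation in the a_j's. Collect the n equations into a matrix system V a = ℓ, where row i of V is v_i (expressed in the standard basis). Since V is invertible (lower-triangular with 1s on the diagonal, up to permutation), solve by back-substitution:
  V =
[[1, 1, 1],
 [1, 0, 0],
 [1, 1, 0]]
  V a = (-9, -3, -5)
Solving gives a = (-3, -2, -4).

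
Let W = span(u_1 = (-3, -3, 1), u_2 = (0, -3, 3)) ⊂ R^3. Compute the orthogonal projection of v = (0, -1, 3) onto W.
proj_W(v) = (6/11, -20/11, 24/11)

Set up U = [u_1 | ... | u_2] ∈ R^(3×2). The projector onto W = col(U) is P = U (U^T U)^(-1) U^T.
Compute U^T U =
  [19, 12]
  [12, 18],
and U^T v = (6, 12).
Solve U^T U · c = U^T v for the coefficients: c = (-2/11, 26/33). The projection is proj_W(v) = U c.
Check: (v - proj_W(v)) · u_1 = 0  (should be 0).
Check: (v - proj_W(v)) · u_2 = 0  (should be 0).
Result: proj_W(v) = (6/11, -20/11, 24/11).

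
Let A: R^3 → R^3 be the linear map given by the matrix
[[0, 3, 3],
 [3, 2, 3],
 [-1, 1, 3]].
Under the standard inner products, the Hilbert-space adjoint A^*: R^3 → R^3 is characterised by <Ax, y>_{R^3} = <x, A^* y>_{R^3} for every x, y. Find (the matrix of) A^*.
A^* = A^T =
[[0, 3, -1],
 [3, 2, 1],
 [3, 3, 3]]

For real matrices with standard dot products, the defining identity <Ax, y> = <x, A^* y> gives (Ax)^T y = x^T (A^*) y, i.e. x^T A^T y = x^T (A^*) y. Since this holds for all x, y, we must have A^* = A^T. Therefore
A^* =
[[0, 3, -1],
 [3, 2, 1],
 [3, 3, 3]].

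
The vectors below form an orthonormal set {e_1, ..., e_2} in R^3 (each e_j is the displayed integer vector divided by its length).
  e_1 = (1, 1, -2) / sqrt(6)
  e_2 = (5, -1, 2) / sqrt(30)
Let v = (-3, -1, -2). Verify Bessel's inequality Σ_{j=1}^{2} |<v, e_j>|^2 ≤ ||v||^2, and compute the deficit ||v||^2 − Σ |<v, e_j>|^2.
Σ |<v, e_j>|^2 = 54/5; ||v||^2 = 14; deficit = 16/5

Write each e_j = u_j / sqrt(<u_j, u_j>) where u_j is the displayed integer vector. Then <v, e_j> = <v, u_j> / sqrt(<u_j, u_j>), so |<v, e_j>|^2 = <v, u_j>^2 / <u_j, u_j>.
Coefficients: <v, e_1> = 0/sqrt(6), <v, e_2> = -18/sqrt(30).
Square and sum: Σ |<v, e_j>|^2 = 54/5.
Compute ||v||^2 = v·v = 14.
Deficit = 14 − 54/5 = 16/5 ≥ 0, confirming Bessel's inequality. (The deficit equals ||v − Σ <v,e_j> e_j||^2, the squared distance from v to span{e_j}.)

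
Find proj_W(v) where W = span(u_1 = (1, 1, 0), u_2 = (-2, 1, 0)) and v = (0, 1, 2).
proj_W(v) = (0, 1, 0)

Set up U = [u_1 | ... | u_2] ∈ R^(3×2). The projector onto W = col(U) is P = U (U^T U)^(-1) U^T.
Compute U^T U =
  [2, -1]
  [-1, 5],
and U^T v = (1, 1).
Solve U^T U · c = U^T v for the coefficients: c = (2/3, 1/3). The projection is proj_W(v) = U c.
Check: (v - proj_W(v)) · u_1 = 0  (should be 0).
Check: (v - proj_W(v)) · u_2 = 0  (should be 0).
Result: proj_W(v) = (0, 1, 0).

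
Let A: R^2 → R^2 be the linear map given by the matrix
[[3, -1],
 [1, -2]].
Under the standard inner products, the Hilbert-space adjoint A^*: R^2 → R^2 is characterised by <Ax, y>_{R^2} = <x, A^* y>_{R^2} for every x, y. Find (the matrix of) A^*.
A^* = A^T =
[[3, 1],
 [-1, -2]]

For real matrices with standard dot products, the defining identity <Ax, y> = <x, A^* y> gives (Ax)^T y = x^T (A^*) y, i.e. x^T A^T y = x^T (A^*) y. Since this holds for all x, y, we must have A^* = A^T. Therefore
A^* =
[[3, 1],
 [-1, -2]].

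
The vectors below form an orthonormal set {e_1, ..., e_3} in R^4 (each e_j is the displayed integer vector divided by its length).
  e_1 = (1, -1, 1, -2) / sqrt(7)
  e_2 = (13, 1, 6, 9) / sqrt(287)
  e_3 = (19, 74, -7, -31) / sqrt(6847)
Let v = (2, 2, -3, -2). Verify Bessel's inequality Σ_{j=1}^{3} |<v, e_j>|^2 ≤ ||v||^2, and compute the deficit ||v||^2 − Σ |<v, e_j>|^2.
Σ |<v, e_j>|^2 = 1826/167; ||v||^2 = 21; deficit = 1681/167

Write each e_j = u_j / sqrt(<u_j, u_j>) where u_j is the displayed integer vector. Then <v, e_j> = <v, u_j> / sqrt(<u_j, u_j>), so |<v, e_j>|^2 = <v, u_j>^2 / <u_j, u_j>.
Coefficients: <v, e_1> = 1/sqrt(7), <v, e_2> = -8/sqrt(287), <v, e_3> = 269/sqrt(6847).
Square and sum: Σ |<v, e_j>|^2 = 1826/167.
Compute ||v||^2 = v·v = 21.
Deficit = 21 − 1826/167 = 1681/167 ≥ 0, confirming Bessel's inequality. (The deficit equals ||v − Σ <v,e_j> e_j||^2, the squared distance from v to span{e_j}.)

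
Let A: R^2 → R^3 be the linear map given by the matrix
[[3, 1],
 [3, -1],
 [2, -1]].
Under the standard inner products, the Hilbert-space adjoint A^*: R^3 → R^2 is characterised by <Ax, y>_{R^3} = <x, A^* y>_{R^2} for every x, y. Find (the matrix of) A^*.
A^* = A^T =
[[3, 3, 2],
 [1, -1, -1]]

For real matrices with standard dot products, the defining identity <Ax, y> = <x, A^* y> gives (Ax)^T y = x^T (A^*) y, i.e. x^T A^T y = x^T (A^*) y. Since this holds for all x, y, we must have A^* = A^T. Therefore
A^* =
[[3, 3, 2],
 [1, -1, -1]].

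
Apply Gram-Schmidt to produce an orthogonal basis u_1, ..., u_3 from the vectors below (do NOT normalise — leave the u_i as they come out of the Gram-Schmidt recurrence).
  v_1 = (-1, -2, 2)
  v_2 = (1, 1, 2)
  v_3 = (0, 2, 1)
Orthogonal basis:
  u_1 = (-1, -2, 2)
  u_2 = (10/9, 11/9, 16/9)
  u_3 = (-54/53, 36/53, 9/53)

Apply the Gram-Schmidt recurrence
  u_1 = v_1
  u_i = v_i − Σ_{j<i} ((v_i · u_j) / (u_j · u_j)) · u_j.

Step by step this gives:
  u_1 = (-1, -2, 2)
  u_2 = (10/9, 11/9, 16/9)
  u_3 = (-54/53, 36/53, 9/53)

Orthogonality check:
  u_2 · u_1 = 0 (should be 0)
  u_3 · u_1 = 0 (should be 0)
  u_3 · u_2 = 0 (should be 0)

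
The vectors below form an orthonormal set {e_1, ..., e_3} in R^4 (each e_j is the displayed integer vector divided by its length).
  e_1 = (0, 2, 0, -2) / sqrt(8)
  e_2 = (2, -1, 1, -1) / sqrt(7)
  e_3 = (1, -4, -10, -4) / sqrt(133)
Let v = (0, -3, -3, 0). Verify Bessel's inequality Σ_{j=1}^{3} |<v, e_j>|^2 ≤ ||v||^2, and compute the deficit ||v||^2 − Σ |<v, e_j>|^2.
Σ |<v, e_j>|^2 = 675/38; ||v||^2 = 18; deficit = 9/38

Write each e_j = u_j / sqrt(<u_j, u_j>) where u_j is the displayed integer vector. Then <v, e_j> = <v, u_j> / sqrt(<u_j, u_j>), so |<v, e_j>|^2 = <v, u_j>^2 / <u_j, u_j>.
Coefficients: <v, e_1> = -6/sqrt(8), <v, e_2> = 0/sqrt(7), <v, e_3> = 42/sqrt(133).
Square and sum: Σ |<v, e_j>|^2 = 675/38.
Compute ||v||^2 = v·v = 18.
Deficit = 18 − 675/38 = 9/38 ≥ 0, confirming Bessel's inequality. (The deficit equals ||v − Σ <v,e_j> e_j||^2, the squared distance from v to span{e_j}.)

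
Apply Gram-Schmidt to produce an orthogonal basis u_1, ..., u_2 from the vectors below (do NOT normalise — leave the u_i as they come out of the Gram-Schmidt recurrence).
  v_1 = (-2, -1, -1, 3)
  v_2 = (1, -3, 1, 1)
Orthogonal basis:
  u_1 = (-2, -1, -1, 3)
  u_2 = (7/5, -14/5, 6/5, 2/5)

Apply the Gram-Schmidt recurrence
  u_1 = v_1
  u_i = v_i − Σ_{j<i} ((v_i · u_j) / (u_j · u_j)) · u_j.

Step by step this gives:
  u_1 = (-2, -1, -1, 3)
  u_2 = (7/5, -14/5, 6/5, 2/5)

Orthogonality check:
  u_2 · u_1 = 0 (should be 0)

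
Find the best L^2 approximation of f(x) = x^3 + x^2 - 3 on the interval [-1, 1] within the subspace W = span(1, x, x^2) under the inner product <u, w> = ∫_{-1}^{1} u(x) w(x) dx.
g(x) = x^2 + 3*x/5 - 3

The best approximation g ∈ W is the orthogonal projection of f onto W. Writing g = a_0 + a_1 x + a_2 x^2, the coefficients solve the normal equations G · a = b where
  G_{ij} = <φ_i, φ_j> and b_i = <f, φ_i>, with φ_0 = 1, φ_1 = x, φ_2 = x^2.
G =
  [2, 0, 2/3]
  [0, 2/3, 0]
  [2/3, 0, 2/5],
b = (-16/3, 2/5, -8/5).
Solving gives a_0 = -3, a_1 = 3/5, a_2 = 1, so
  g(x) = x^2 + 3*x/5 - 3.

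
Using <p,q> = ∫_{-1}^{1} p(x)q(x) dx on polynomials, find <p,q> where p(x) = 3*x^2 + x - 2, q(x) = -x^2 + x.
<p,q> = 4/5

Expand the product: p(x)·q(x) = -3*x^4 + 2*x^3 + 3*x^2 - 2*x.
∫_{-1}^{1} of each monomial x^k gives [2/(k+1) if k even, 0 if k odd]. Integrating term-by-term (or equivalently evaluating the antiderivative F(x) = -3*x^5/5 + x^4/2 + x^3 - x^2 at the endpoints):
  F(1) − F(−1) = -1/10 − (-9/10) = 4/5.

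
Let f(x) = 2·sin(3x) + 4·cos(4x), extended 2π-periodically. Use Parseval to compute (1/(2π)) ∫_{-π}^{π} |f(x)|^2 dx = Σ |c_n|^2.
Σ |c_n|^2 = 10

Expand |f|^2 and use orthogonality of {sin(nx), cos(mx)} on [-π, π]:
  ∫_{-π}^{π} sin(nx)^2 dx = π, ∫ cos(mx)^2 dx = π, and cross terms integrate to 0.
So ∫_{-π}^{π} f(x)^2 dx = 2^2 · π + 4^2 · π = (4 + 16)π.
Divide by 2π: (4 + 16)/2 = 10.
By Parseval, this equals Σ |c_n|^2.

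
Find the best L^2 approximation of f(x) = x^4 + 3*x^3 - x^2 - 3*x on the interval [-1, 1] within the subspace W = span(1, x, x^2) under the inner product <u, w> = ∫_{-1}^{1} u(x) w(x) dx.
g(x) = -x^2/7 - 6*x/5 - 3/35

The best approximation g ∈ W is the orthogonal projection of f onto W. Writing g = a_0 + a_1 x + a_2 x^2, the coefficients solve the normal equations G · a = b where
  G_{ij} = <φ_i, φ_j> and b_i = <f, φ_i>, with φ_0 = 1, φ_1 = x, φ_2 = x^2.
G =
  [2, 0, 2/3]
  [0, 2/3, 0]
  [2/3, 0, 2/5],
b = (-4/15, -4/5, -4/35).
Solving gives a_0 = -3/35, a_1 = -6/5, a_2 = -1/7, so
  g(x) = -x^2/7 - 6*x/5 - 3/35.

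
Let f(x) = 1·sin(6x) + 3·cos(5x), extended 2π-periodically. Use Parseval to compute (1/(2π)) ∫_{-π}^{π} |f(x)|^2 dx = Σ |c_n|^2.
Σ |c_n|^2 = 5

Expand |f|^2 and use orthogonality of {sin(nx), cos(mx)} on [-π, π]:
  ∫_{-π}^{π} sin(nx)^2 dx = π, ∫ cos(mx)^2 dx = π, and cross terms integrate to 0.
So ∫_{-π}^{π} f(x)^2 dx = 1^2 · π + 3^2 · π = (1 + 9)π.
Divide by 2π: (1 + 9)/2 = 5.
By Parseval, this equals Σ |c_n|^2.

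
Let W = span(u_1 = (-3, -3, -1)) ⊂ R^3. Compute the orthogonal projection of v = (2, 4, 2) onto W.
proj_W(v) = (60/19, 60/19, 20/19)

Set up U = [u_1 | ... | u_1] ∈ R^(3×1). The projector onto W = col(U) is P = U (U^T U)^(-1) U^T.
Compute U^T U =
  [19],
and U^T v = (-20).
Solve U^T U · c = U^T v for the coefficients: c = (-20/19). The projection is proj_W(v) = U c.
Check: (v - proj_W(v)) · u_1 = 0  (should be 0).
Result: proj_W(v) = (60/19, 60/19, 20/19).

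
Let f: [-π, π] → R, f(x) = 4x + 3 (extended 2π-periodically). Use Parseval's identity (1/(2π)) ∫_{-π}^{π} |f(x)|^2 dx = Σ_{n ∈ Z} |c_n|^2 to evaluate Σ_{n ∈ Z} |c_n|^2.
Σ |c_n|^2 = 16π^2/3 + 9

Expand and integrate term by term over [-π, π]:
  ∫ (4x)^2 dx = 16·(2π^3/3); ∫ 2·4·(3)·x dx = 0 (odd integrand); ∫ 3^2 dx = 9·2π.
So (1/(2π)) ∫_{-π}^{π} (4x + 3)^2 dx = 16π^2/3 + 9 = 16π^2/3 + 9.
Parseval ⇒ Σ |c_n|^2 = 16π^2/3 + 9.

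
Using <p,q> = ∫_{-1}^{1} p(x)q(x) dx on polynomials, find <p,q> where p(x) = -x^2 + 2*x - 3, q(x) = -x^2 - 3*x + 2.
<p,q> = -224/15

Expand the product: p(x)·q(x) = x^4 + x^3 - 5*x^2 + 13*x - 6.
∫_{-1}^{1} of each monomial x^k gives [2/(k+1) if k even, 0 if k odd]. Integrating term-by-term (or equivalently evaluating the antiderivative F(x) = x^5/5 + x^4/4 - 5*x^3/3 + 13*x^2/2 - 6*x at the endpoints):
  F(1) − F(−1) = -43/60 − (853/60) = -224/15.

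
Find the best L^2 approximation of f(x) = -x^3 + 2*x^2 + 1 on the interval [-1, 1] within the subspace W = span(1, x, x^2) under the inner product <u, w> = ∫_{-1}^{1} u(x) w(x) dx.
g(x) = 2*x^2 - 3*x/5 + 1

The best approximation g ∈ W is the orthogonal projection of f onto W. Writing g = a_0 + a_1 x + a_2 x^2, the coefficients solve the normal equations G · a = b where
  G_{ij} = <φ_i, φ_j> and b_i = <f, φ_i>, with φ_0 = 1, φ_1 = x, φ_2 = x^2.
G =
  [2, 0, 2/3]
  [0, 2/3, 0]
  [2/3, 0, 2/5],
b = (10/3, -2/5, 22/15).
Solving gives a_0 = 1, a_1 = -3/5, a_2 = 2, so
  g(x) = 2*x^2 - 3*x/5 + 1.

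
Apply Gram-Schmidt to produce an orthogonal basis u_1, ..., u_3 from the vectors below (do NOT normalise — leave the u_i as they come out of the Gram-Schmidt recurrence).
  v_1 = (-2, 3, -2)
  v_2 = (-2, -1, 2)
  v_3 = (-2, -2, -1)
Orthogonal basis:
  u_1 = (-2, 3, -2)
  u_2 = (-40/17, -8/17, 28/17)
  u_3 = (-8/9, -16/9, -16/9)

Apply the Gram-Schmidt recurrence
  u_1 = v_1
  u_i = v_i − Σ_{j<i} ((v_i · u_j) / (u_j · u_j)) · u_j.

Step by step this gives:
  u_1 = (-2, 3, -2)
  u_2 = (-40/17, -8/17, 28/17)
  u_3 = (-8/9, -16/9, -16/9)

Orthogonality check:
  u_2 · u_1 = 0 (should be 0)
  u_3 · u_1 = 0 (should be 0)
  u_3 · u_2 = 0 (should be 0)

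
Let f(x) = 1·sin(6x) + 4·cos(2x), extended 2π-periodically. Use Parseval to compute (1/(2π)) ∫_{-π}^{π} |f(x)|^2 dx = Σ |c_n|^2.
Σ |c_n|^2 = 17/2

Expand |f|^2 and use orthogonality of {sin(nx), cos(mx)} on [-π, π]:
  ∫_{-π}^{π} sin(nx)^2 dx = π, ∫ cos(mx)^2 dx = π, and cross terms integrate to 0.
So ∫_{-π}^{π} f(x)^2 dx = 1^2 · π + 4^2 · π = (1 + 16)π.
Divide by 2π: (1 + 16)/2 = 17/2.
By Parseval, this equals Σ |c_n|^2.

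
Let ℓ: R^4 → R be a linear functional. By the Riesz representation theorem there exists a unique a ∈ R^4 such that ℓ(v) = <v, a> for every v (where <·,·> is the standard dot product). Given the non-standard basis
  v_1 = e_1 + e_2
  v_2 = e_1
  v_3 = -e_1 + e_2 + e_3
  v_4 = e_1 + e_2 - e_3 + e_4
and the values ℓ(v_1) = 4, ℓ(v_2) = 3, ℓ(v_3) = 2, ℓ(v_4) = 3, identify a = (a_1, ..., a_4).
a = (3, 1, 4, 3)

Write a = (a_1, ..., a_4) in the standard basis. For each basis vector v_i, ℓ(v_i) = <v_i, a> is a linear equation in the a_j's. Collect the n equations into a matrix system V a = ℓ, where row i of V is v_i (expressed in the standard basis). Since V is invertible (lower-triangular with 1s on the diagonal, up to permutation), solve by back-substitution:
  V =
[[1, 1, 0, 0],
 [1, 0, 0, 0],
 [-1, 1, 1, 0],
 [1, 1, -1, 1]]
  V a = (4, 3, 2, 3)
Solving gives a = (3, 1, 4, 3).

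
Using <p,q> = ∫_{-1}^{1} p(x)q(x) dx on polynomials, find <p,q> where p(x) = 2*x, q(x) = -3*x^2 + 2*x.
<p,q> = 8/3

Expand the product: p(x)·q(x) = -6*x^3 + 4*x^2.
∫_{-1}^{1} of each monomial x^k gives [2/(k+1) if k even, 0 if k odd]. Integrating term-by-term (or equivalently evaluating the antiderivative F(x) = -3*x^4/2 + 4*x^3/3 at the endpoints):
  F(1) − F(−1) = -1/6 − (-17/6) = 8/3.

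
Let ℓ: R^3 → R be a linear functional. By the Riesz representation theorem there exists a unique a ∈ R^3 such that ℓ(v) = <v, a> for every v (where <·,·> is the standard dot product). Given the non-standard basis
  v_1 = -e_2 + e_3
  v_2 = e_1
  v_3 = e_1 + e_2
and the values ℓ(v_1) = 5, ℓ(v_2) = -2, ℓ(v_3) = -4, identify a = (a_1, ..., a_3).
a = (-2, -2, 3)

Write a = (a_1, ..., a_3) in the standard basis. For each basis vector v_i, ℓ(v_i) = <v_i, a> is a linear equation in the a_j's. Collect the n equations into a matrix system V a = ℓ, where row i of V is v_i (expressed in the standard basis). Since V is invertible (lower-triangular with 1s on the diagonal, up to permutation), solve by back-substitution:
  V =
[[0, -1, 1],
 [1, 0, 0],
 [1, 1, 0]]
  V a = (5, -2, -4)
Solving gives a = (-2, -2, 3).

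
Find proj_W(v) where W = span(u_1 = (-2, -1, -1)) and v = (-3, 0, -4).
proj_W(v) = (-10/3, -5/3, -5/3)

Set up U = [u_1 | ... | u_1] ∈ R^(3×1). The projector onto W = col(U) is P = U (U^T U)^(-1) U^T.
Compute U^T U =
  [6],
and U^T v = (10).
Solve U^T U · c = U^T v for the coefficients: c = (5/3). The projection is proj_W(v) = U c.
Check: (v - proj_W(v)) · u_1 = 0  (should be 0).
Result: proj_W(v) = (-10/3, -5/3, -5/3).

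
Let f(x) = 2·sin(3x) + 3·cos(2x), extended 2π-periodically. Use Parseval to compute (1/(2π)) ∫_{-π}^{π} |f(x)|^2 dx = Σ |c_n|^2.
Σ |c_n|^2 = 13/2

Expand |f|^2 and use orthogonality of {sin(nx), cos(mx)} on [-π, π]:
  ∫_{-π}^{π} sin(nx)^2 dx = π, ∫ cos(mx)^2 dx = π, and cross terms integrate to 0.
So ∫_{-π}^{π} f(x)^2 dx = 2^2 · π + 3^2 · π = (4 + 9)π.
Divide by 2π: (4 + 9)/2 = 13/2.
By Parseval, this equals Σ |c_n|^2.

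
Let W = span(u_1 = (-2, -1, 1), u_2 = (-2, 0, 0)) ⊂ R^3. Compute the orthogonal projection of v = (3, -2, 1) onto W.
proj_W(v) = (3, -3/2, 3/2)

Set up U = [u_1 | ... | u_2] ∈ R^(3×2). The projector onto W = col(U) is P = U (U^T U)^(-1) U^T.
Compute U^T U =
  [6, 4]
  [4, 4],
and U^T v = (-3, -6).
Solve U^T U · c = U^T v for the coefficients: c = (3/2, -3). The projection is proj_W(v) = U c.
Check: (v - proj_W(v)) · u_1 = 0  (should be 0).
Check: (v - proj_W(v)) · u_2 = 0  (should be 0).
Result: proj_W(v) = (3, -3/2, 3/2).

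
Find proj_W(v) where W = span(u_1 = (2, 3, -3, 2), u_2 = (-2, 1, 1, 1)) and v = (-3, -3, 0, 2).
proj_W(v) = (-175/89, -93/178, 309/178, -13/89)

Set up U = [u_1 | ... | u_2] ∈ R^(4×2). The projector onto W = col(U) is P = U (U^T U)^(-1) U^T.
Compute U^T U =
  [26, -2]
  [-2, 7],
and U^T v = (-11, 5).
Solve U^T U · c = U^T v for the coefficients: c = (-67/178, 54/89). The projection is proj_W(v) = U c.
Check: (v - proj_W(v)) · u_1 = 0  (should be 0).
Check: (v - proj_W(v)) · u_2 = 0  (should be 0).
Result: proj_W(v) = (-175/89, -93/178, 309/178, -13/89).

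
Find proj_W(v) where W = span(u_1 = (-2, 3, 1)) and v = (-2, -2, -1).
proj_W(v) = (3/7, -9/14, -3/14)

Set up U = [u_1 | ... | u_1] ∈ R^(3×1). The projector onto W = col(U) is P = U (U^T U)^(-1) U^T.
Compute U^T U =
  [14],
and U^T v = (-3).
Solve U^T U · c = U^T v for the coefficients: c = (-3/14). The projection is proj_W(v) = U c.
Check: (v - proj_W(v)) · u_1 = 0  (should be 0).
Result: proj_W(v) = (3/7, -9/14, -3/14).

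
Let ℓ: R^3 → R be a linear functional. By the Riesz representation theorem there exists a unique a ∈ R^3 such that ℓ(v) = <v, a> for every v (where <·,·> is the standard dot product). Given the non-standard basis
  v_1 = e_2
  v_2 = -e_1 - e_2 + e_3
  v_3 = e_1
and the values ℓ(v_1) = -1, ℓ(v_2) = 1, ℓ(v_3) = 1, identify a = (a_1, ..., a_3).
a = (1, -1, 1)

Write a = (a_1, ..., a_3) in the standard basis. For each basis vector v_i, ℓ(v_i) = <v_i, a> is a linear equation in the a_j's. Collect the n equations into a matrix system V a = ℓ, where row i of V is v_i (expressed in the standard basis). Since V is invertible (lower-triangular with 1s on the diagonal, up to permutation), solve by back-substitution:
  V =
[[0, 1, 0],
 [-1, -1, 1],
 [1, 0, 0]]
  V a = (-1, 1, 1)
Solving gives a = (1, -1, 1).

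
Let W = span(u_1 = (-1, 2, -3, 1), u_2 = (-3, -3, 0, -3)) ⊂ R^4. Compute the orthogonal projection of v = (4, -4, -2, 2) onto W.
proj_W(v) = (54/41, 6/41, 48/41, 22/41)

Set up U = [u_1 | ... | u_2] ∈ R^(4×2). The projector onto W = col(U) is P = U (U^T U)^(-1) U^T.
Compute U^T U =
  [15, -6]
  [-6, 27],
and U^T v = (-4, -6).
Solve U^T U · c = U^T v for the coefficients: c = (-16/41, -38/123). The projection is proj_W(v) = U c.
Check: (v - proj_W(v)) · u_1 = 0  (should be 0).
Check: (v - proj_W(v)) · u_2 = 0  (should be 0).
Result: proj_W(v) = (54/41, 6/41, 48/41, 22/41).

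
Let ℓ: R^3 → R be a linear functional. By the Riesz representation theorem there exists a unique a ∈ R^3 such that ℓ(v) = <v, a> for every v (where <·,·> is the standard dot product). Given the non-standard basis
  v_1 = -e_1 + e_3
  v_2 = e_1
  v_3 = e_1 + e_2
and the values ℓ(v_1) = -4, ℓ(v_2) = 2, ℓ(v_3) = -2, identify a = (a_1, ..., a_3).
a = (2, -4, -2)

Write a = (a_1, ..., a_3) in the standard basis. For each basis vector v_i, ℓ(v_i) = <v_i, a> is a linear equation in the a_j's. Collect the n equations into a matrix system V a = ℓ, where row i of V is v_i (expressed in the standard basis). Since V is invertible (lower-triangular with 1s on the diagonal, up to permutation), solve by back-substitution:
  V =
[[-1, 0, 1],
 [1, 0, 0],
 [1, 1, 0]]
  V a = (-4, 2, -2)
Solving gives a = (2, -4, -2).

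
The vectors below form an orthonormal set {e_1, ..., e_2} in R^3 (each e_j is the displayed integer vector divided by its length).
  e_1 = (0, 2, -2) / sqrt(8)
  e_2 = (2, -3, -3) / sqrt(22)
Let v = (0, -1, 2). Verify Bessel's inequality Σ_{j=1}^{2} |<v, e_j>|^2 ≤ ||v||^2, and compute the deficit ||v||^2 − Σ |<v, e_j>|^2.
Σ |<v, e_j>|^2 = 54/11; ||v||^2 = 5; deficit = 1/11

Write each e_j = u_j / sqrt(<u_j, u_j>) where u_j is the displayed integer vector. Then <v, e_j> = <v, u_j> / sqrt(<u_j, u_j>), so |<v, e_j>|^2 = <v, u_j>^2 / <u_j, u_j>.
Coefficients: <v, e_1> = -6/sqrt(8), <v, e_2> = -3/sqrt(22).
Square and sum: Σ |<v, e_j>|^2 = 54/11.
Compute ||v||^2 = v·v = 5.
Deficit = 5 − 54/11 = 1/11 ≥ 0, confirming Bessel's inequality. (The deficit equals ||v − Σ <v,e_j> e_j||^2, the squared distance from v to span{e_j}.)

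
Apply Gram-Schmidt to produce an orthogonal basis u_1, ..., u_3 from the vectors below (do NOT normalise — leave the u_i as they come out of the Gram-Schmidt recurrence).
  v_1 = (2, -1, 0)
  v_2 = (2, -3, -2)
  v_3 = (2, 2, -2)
Orthogonal basis:
  u_1 = (2, -1, 0)
  u_2 = (-4/5, -8/5, -2)
  u_3 = (10/9, 20/9, -20/9)

Apply the Gram-Schmidt recurrence
  u_1 = v_1
  u_i = v_i − Σ_{j<i} ((v_i · u_j) / (u_j · u_j)) · u_j.

Step by step this gives:
  u_1 = (2, -1, 0)
  u_2 = (-4/5, -8/5, -2)
  u_3 = (10/9, 20/9, -20/9)

Orthogonality check:
  u_2 · u_1 = 0 (should be 0)
  u_3 · u_1 = 0 (should be 0)
  u_3 · u_2 = 0 (should be 0)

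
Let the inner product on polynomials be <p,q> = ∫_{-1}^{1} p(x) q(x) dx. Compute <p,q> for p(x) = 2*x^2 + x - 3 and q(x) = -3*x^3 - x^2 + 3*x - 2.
<p,q> = 34/3

Expand the product: p(x)·q(x) = -6*x^5 - 5*x^4 + 14*x^3 + 2*x^2 - 11*x + 6.
∫_{-1}^{1} of each monomial x^k gives [2/(k+1) if k even, 0 if k odd]. Integrating term-by-term (or equivalently evaluating the antiderivative F(x) = -x^6 - x^5 + 7*x^4/2 + 2*x^3/3 - 11*x^2/2 + 6*x at the endpoints):
  F(1) − F(−1) = 8/3 − (-26/3) = 34/3.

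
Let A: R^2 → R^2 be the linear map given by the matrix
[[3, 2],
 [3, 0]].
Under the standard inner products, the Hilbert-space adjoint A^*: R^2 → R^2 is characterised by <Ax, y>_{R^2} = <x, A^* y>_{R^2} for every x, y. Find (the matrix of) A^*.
A^* = A^T =
[[3, 3],
 [2, 0]]

For real matrices with standard dot products, the defining identity <Ax, y> = <x, A^* y> gives (Ax)^T y = x^T (A^*) y, i.e. x^T A^T y = x^T (A^*) y. Since this holds for all x, y, we must have A^* = A^T. Therefore
A^* =
[[3, 3],
 [2, 0]].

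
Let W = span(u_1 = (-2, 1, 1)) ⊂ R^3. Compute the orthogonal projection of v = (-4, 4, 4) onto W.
proj_W(v) = (-16/3, 8/3, 8/3)

Set up U = [u_1 | ... | u_1] ∈ R^(3×1). The projector onto W = col(U) is P = U (U^T U)^(-1) U^T.
Compute U^T U =
  [6],
and U^T v = (16).
Solve U^T U · c = U^T v for the coefficients: c = (8/3). The projection is proj_W(v) = U c.
Check: (v - proj_W(v)) · u_1 = 0  (should be 0).
Result: proj_W(v) = (-16/3, 8/3, 8/3).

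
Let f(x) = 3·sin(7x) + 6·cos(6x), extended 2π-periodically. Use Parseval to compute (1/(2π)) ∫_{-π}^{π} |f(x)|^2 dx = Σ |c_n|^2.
Σ |c_n|^2 = 45/2

Expand |f|^2 and use orthogonality of {sin(nx), cos(mx)} on [-π, π]:
  ∫_{-π}^{π} sin(nx)^2 dx = π, ∫ cos(mx)^2 dx = π, and cross terms integrate to 0.
So ∫_{-π}^{π} f(x)^2 dx = 3^2 · π + 6^2 · π = (9 + 36)π.
Divide by 2π: (9 + 36)/2 = 45/2.
By Parseval, this equals Σ |c_n|^2.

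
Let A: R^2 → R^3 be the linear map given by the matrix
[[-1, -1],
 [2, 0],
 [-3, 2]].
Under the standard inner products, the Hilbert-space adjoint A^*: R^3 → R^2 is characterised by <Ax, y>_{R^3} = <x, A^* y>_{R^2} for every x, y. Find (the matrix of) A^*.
A^* = A^T =
[[-1, 2, -3],
 [-1, 0, 2]]

For real matrices with standard dot products, the defining identity <Ax, y> = <x, A^* y> gives (Ax)^T y = x^T (A^*) y, i.e. x^T A^T y = x^T (A^*) y. Since this holds for all x, y, we must have A^* = A^T. Therefore
A^* =
[[-1, 2, -3],
 [-1, 0, 2]].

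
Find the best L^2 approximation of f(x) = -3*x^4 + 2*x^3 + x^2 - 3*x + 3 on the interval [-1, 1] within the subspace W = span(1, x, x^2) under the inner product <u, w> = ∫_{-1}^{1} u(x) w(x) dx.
g(x) = -11*x^2/7 - 9*x/5 + 114/35

The best approximation g ∈ W is the orthogonal projection of f onto W. Writing g = a_0 + a_1 x + a_2 x^2, the coefficients solve the normal equations G · a = b where
  G_{ij} = <φ_i, φ_j> and b_i = <f, φ_i>, with φ_0 = 1, φ_1 = x, φ_2 = x^2.
G =
  [2, 0, 2/3]
  [0, 2/3, 0]
  [2/3, 0, 2/5],
b = (82/15, -6/5, 54/35).
Solving gives a_0 = 114/35, a_1 = -9/5, a_2 = -11/7, so
  g(x) = -11*x^2/7 - 9*x/5 + 114/35.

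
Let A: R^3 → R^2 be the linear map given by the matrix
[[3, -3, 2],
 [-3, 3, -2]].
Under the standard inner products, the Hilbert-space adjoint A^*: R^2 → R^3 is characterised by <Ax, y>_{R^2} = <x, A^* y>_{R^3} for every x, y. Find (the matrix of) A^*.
A^* = A^T =
[[3, -3],
 [-3, 3],
 [2, -2]]

For real matrices with standard dot products, the defining identity <Ax, y> = <x, A^* y> gives (Ax)^T y = x^T (A^*) y, i.e. x^T A^T y = x^T (A^*) y. Since this holds for all x, y, we must have A^* = A^T. Therefore
A^* =
[[3, -3],
 [-3, 3],
 [2, -2]].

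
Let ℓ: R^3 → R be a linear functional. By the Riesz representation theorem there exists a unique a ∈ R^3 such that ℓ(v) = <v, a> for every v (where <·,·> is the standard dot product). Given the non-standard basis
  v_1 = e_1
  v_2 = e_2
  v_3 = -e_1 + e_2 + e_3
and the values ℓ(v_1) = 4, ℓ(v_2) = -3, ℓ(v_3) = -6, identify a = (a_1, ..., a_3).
a = (4, -3, 1)

Write a = (a_1, ..., a_3) in the standard basis. For each basis vector v_i, ℓ(v_i) = <v_i, a> is a linear equation in the a_j's. Collect the n equations into a matrix system V a = ℓ, where row i of V is v_i (expressed in the standard basis). Since V is invertible (lower-triangular with 1s on the diagonal, up to permutation), solve by back-substitution:
  V =
[[1, 0, 0],
 [0, 1, 0],
 [-1, 1, 1]]
  V a = (4, -3, -6)
Solving gives a = (4, -3, 1).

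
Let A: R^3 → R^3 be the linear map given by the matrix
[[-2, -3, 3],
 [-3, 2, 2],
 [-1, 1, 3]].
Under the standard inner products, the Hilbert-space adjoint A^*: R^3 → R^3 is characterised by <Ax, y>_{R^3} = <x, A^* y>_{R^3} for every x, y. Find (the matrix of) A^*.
A^* = A^T =
[[-2, -3, -1],
 [-3, 2, 1],
 [3, 2, 3]]

For real matrices with standard dot products, the defining identity <Ax, y> = <x, A^* y> gives (Ax)^T y = x^T (A^*) y, i.e. x^T A^T y = x^T (A^*) y. Since this holds for all x, y, we must have A^* = A^T. Therefore
A^* =
[[-2, -3, -1],
 [-3, 2, 1],
 [3, 2, 3]].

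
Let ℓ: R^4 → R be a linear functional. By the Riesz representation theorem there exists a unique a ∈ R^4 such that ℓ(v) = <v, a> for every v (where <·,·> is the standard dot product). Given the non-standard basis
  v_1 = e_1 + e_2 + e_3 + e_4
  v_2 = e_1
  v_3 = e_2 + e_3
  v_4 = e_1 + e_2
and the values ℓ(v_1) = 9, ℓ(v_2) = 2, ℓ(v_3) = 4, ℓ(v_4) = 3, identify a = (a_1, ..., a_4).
a = (2, 1, 3, 3)

Write a = (a_1, ..., a_4) in the standard basis. For each basis vector v_i, ℓ(v_i) = <v_i, a> is a linear equation in the a_j's. Collect the n equations into a matrix system V a = ℓ, where row i of V is v_i (expressed in the standard basis). Since V is invertible (lower-triangular with 1s on the diagonal, up to permutation), solve by back-substitution:
  V =
[[1, 1, 1, 1],
 [1, 0, 0, 0],
 [0, 1, 1, 0],
 [1, 1, 0, 0]]
  V a = (9, 2, 4, 3)
Solving gives a = (2, 1, 3, 3).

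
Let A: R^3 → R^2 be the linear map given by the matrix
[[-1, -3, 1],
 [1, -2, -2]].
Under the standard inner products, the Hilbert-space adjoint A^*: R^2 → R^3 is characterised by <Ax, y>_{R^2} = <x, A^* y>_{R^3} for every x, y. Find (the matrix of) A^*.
A^* = A^T =
[[-1, 1],
 [-3, -2],
 [1, -2]]

For real matrices with standard dot products, the defining identity <Ax, y> = <x, A^* y> gives (Ax)^T y = x^T (A^*) y, i.e. x^T A^T y = x^T (A^*) y. Since this holds for all x, y, we must have A^* = A^T. Therefore
A^* =
[[-1, 1],
 [-3, -2],
 [1, -2]].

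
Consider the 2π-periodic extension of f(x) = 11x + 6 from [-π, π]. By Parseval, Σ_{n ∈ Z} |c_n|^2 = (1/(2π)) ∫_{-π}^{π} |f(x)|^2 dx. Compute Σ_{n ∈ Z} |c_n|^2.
Σ |c_n|^2 = 121π^2/3 + 36

Expand and integrate term by term over [-π, π]:
  ∫ (11x)^2 dx = 121·(2π^3/3); ∫ 2·11·(6)·x dx = 0 (odd integrand); ∫ 6^2 dx = 36·2π.
So (1/(2π)) ∫_{-π}^{π} (11x + 6)^2 dx = 121π^2/3 + 36 = 121π^2/3 + 36.
Parseval ⇒ Σ |c_n|^2 = 121π^2/3 + 36.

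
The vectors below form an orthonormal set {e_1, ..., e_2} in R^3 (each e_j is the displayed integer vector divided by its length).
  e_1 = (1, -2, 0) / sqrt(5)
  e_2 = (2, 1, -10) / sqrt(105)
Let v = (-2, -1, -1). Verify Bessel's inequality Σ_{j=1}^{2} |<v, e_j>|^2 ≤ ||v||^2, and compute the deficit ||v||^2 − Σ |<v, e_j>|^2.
Σ |<v, e_j>|^2 = 5/21; ||v||^2 = 6; deficit = 121/21

Write each e_j = u_j / sqrt(<u_j, u_j>) where u_j is the displayed integer vector. Then <v, e_j> = <v, u_j> / sqrt(<u_j, u_j>), so |<v, e_j>|^2 = <v, u_j>^2 / <u_j, u_j>.
Coefficients: <v, e_1> = 0/sqrt(5), <v, e_2> = 5/sqrt(105).
Square and sum: Σ |<v, e_j>|^2 = 5/21.
Compute ||v||^2 = v·v = 6.
Deficit = 6 − 5/21 = 121/21 ≥ 0, confirming Bessel's inequality. (The deficit equals ||v − Σ <v,e_j> e_j||^2, the squared distance from v to span{e_j}.)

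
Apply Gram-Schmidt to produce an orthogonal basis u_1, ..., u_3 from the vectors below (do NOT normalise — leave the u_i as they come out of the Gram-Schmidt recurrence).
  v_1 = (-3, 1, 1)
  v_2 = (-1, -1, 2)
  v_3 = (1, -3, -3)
Orthogonal basis:
  u_1 = (-3, 1, 1)
  u_2 = (1/11, -15/11, 18/11)
  u_3 = (-36/25, -12/5, -48/25)

Apply the Gram-Schmidt recurrence
  u_1 = v_1
  u_i = v_i − Σ_{j<i} ((v_i · u_j) / (u_j · u_j)) · u_j.

Step by step this gives:
  u_1 = (-3, 1, 1)
  u_2 = (1/11, -15/11, 18/11)
  u_3 = (-36/25, -12/5, -48/25)

Orthogonality check:
  u_2 · u_1 = 0 (should be 0)
  u_3 · u_1 = 0 (should be 0)
  u_3 · u_2 = 0 (should be 0)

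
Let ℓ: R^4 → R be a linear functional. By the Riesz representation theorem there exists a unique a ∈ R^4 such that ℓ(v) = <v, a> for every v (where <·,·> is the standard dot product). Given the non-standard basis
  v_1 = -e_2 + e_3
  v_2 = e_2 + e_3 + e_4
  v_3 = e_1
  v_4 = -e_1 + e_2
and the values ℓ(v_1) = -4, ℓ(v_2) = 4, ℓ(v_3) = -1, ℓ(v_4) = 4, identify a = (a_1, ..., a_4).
a = (-1, 3, -1, 2)

Write a = (a_1, ..., a_4) in the standard basis. For each basis vector v_i, ℓ(v_i) = <v_i, a> is a linear equation in the a_j's. Collect the n equations into a matrix system V a = ℓ, where row i of V is v_i (expressed in the standard basis). Since V is invertible (lower-triangular with 1s on the diagonal, up to permutation), solve by back-substitution:
  V =
[[0, -1, 1, 0],
 [0, 1, 1, 1],
 [1, 0, 0, 0],
 [-1, 1, 0, 0]]
  V a = (-4, 4, -1, 4)
Solving gives a = (-1, 3, -1, 2).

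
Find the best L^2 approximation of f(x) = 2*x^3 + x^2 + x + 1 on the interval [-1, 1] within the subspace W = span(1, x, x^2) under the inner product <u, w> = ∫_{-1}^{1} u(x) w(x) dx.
g(x) = x^2 + 11*x/5 + 1

The best approximation g ∈ W is the orthogonal projection of f onto W. Writing g = a_0 + a_1 x + a_2 x^2, the coefficients solve the normal equations G · a = b where
  G_{ij} = <φ_i, φ_j> and b_i = <f, φ_i>, with φ_0 = 1, φ_1 = x, φ_2 = x^2.
G =
  [2, 0, 2/3]
  [0, 2/3, 0]
  [2/3, 0, 2/5],
b = (8/3, 22/15, 16/15).
Solving gives a_0 = 1, a_1 = 11/5, a_2 = 1, so
  g(x) = x^2 + 11*x/5 + 1.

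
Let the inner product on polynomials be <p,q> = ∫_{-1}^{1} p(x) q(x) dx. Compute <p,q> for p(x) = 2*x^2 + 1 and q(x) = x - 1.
<p,q> = -10/3

Expand the product: p(x)·q(x) = 2*x^3 - 2*x^2 + x - 1.
∫_{-1}^{1} of each monomial x^k gives [2/(k+1) if k even, 0 if k odd]. Integrating term-by-term (or equivalently evaluating the antiderivative F(x) = x^4/2 - 2*x^3/3 + x^2/2 - x at the endpoints):
  F(1) − F(−1) = -2/3 − (8/3) = -10/3.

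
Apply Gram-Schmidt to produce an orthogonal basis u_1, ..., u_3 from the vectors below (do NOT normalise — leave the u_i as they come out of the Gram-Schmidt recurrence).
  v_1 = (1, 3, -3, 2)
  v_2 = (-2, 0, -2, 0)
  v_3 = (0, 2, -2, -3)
Orthogonal basis:
  u_1 = (1, 3, -3, 2)
  u_2 = (-50/23, -12/23, -34/23, -8/23)
  u_3 = (13/21, 10/7, -13/21, -71/21)

Apply the Gram-Schmidt recurrence
  u_1 = v_1
  u_i = v_i − Σ_{j<i} ((v_i · u_j) / (u_j · u_j)) · u_j.

Step by step this gives:
  u_1 = (1, 3, -3, 2)
  u_2 = (-50/23, -12/23, -34/23, -8/23)
  u_3 = (13/21, 10/7, -13/21, -71/21)

Orthogonality check:
  u_2 · u_1 = 0 (should be 0)
  u_3 · u_1 = 0 (should be 0)
  u_3 · u_2 = 0 (should be 0)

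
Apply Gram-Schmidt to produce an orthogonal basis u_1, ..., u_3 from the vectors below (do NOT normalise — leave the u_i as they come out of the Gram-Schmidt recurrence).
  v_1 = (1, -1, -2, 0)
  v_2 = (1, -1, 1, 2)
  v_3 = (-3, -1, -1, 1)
Orthogonal basis:
  u_1 = (1, -1, -2, 0)
  u_2 = (1, -1, 1, 2)
  u_3 = (-20/7, -8/7, -6/7, 9/7)

Apply the Gram-Schmidt recurrence
  u_1 = v_1
  u_i = v_i − Σ_{j<i} ((v_i · u_j) / (u_j · u_j)) · u_j.

Step by step this gives:
  u_1 = (1, -1, -2, 0)
  u_2 = (1, -1, 1, 2)
  u_3 = (-20/7, -8/7, -6/7, 9/7)

Orthogonality check:
  u_2 · u_1 = 0 (should be 0)
  u_3 · u_1 = 0 (should be 0)
  u_3 · u_2 = 0 (should be 0)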